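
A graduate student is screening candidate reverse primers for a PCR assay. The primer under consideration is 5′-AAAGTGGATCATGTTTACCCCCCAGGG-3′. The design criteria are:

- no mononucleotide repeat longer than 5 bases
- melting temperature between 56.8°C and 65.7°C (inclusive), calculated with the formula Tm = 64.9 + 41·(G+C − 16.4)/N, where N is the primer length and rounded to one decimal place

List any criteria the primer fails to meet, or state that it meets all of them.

Fails: homopolymer run.

Base counts: A=7, T=6, G=7, C=7 (length 27).
homopolymer run: longest run = 6, exceeds 5 ✗
Tm: Tm = 64.9 + 41·(14 − 16.4)/27 = 61.3°C ✓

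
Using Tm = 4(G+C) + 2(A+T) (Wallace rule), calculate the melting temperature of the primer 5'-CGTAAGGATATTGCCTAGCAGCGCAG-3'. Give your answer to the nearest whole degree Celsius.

Base counts: A=7, T=5, G=8, C=6 (length 26).
Tm = 2·(7+5) + 4·(8+6) = 2·12 + 4·14 = 24 + 56 = 80°C.

80°C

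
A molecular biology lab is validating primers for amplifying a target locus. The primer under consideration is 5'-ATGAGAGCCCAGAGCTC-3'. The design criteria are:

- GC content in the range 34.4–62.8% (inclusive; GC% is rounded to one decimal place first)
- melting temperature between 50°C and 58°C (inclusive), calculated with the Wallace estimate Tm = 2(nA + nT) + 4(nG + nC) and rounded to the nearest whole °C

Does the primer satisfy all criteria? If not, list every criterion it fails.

Meets all criteria.

Base counts: A=5, T=2, G=5, C=5 (length 17).
GC content: GC 10/17 = 58.8% ✓
Tm: Tm = 2·7 + 4·10 = 54°C ✓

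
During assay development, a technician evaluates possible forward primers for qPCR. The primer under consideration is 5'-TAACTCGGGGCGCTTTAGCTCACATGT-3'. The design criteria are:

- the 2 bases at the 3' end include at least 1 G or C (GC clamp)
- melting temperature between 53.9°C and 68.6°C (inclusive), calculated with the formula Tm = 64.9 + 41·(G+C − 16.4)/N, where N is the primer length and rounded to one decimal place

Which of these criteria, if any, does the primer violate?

Base counts: A=5, T=8, G=7, C=7 (length 27).
GC clamp: 3' end GT has 1 G/C ✓
Tm: Tm = 64.9 + 41·(14 − 16.4)/27 = 61.3°C ✓

Meets all criteria.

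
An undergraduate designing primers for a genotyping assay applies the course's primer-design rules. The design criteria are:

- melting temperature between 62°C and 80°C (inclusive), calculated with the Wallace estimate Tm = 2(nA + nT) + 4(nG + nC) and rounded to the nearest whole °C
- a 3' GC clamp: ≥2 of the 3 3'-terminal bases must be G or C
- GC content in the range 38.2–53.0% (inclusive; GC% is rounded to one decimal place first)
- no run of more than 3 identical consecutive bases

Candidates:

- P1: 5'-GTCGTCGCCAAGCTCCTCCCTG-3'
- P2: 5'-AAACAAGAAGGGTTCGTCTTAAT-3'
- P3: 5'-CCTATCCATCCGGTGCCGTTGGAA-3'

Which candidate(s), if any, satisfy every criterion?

P1 (22 nt, A=2 T=5 G=5 C=10): Tm = 2·7 + 4·15 = 74°C ✓; 3' end CTG has 2 G/C ✓; GC 15/22 = 68.2%, outside 38.2–53.0% ✗; longest run = 3 ✓ — fails.
P2 (23 nt, A=9 T=6 G=5 C=3): Tm = 2·15 + 4·8 = 62°C ✓; 3' end AAT has 0 G/C, need ≥2 ✗; GC 8/23 = 34.8%, outside 38.2–53.0% ✗; longest run = 3 ✓ — fails.
P3 (24 nt, A=4 T=6 G=6 C=8): Tm = 2·10 + 4·14 = 76°C ✓; 3' end GAA has 1 G/C, need ≥2 ✗; GC 14/24 = 58.3%, outside 38.2–53.0% ✗; longest run = 2 ✓ — fails.

None of the candidates satisfy all criteria.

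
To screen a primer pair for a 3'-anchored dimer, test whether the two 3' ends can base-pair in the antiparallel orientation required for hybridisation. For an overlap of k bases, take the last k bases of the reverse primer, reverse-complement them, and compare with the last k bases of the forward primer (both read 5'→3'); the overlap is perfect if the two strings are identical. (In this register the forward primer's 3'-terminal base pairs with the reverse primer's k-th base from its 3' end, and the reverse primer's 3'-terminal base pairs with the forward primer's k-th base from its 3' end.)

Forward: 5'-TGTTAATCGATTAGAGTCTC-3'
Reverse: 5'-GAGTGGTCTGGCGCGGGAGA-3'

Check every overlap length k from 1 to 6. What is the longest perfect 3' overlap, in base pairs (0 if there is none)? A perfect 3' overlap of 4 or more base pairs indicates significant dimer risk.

Longest perfect overlap: 4 complementary base pairs; significant dimer risk (threshold 4).

Last 6 bases (5'→3') — forward …AGTCTC, reverse …GGGAGA.
Reverse complement of the reverse primer's last 6 bases: TCTCCC; its first k bases are the reverse complement of the reverse primer's last k bases, so a perfect k-base overlap needs the forward primer's last k bases to equal them.
Comparing (forward last k vs required): k=1: C vs T ✗; k=2: TC vs TC ✓; k=3: CTC vs TCT ✗; k=4: TCTC vs TCTC ✓; k=5: GTCTC vs TCTCC ✗; k=6: AGTCTC vs TCTCCC ✗.
Perfect overlaps at k = 2, 4; the largest is 4.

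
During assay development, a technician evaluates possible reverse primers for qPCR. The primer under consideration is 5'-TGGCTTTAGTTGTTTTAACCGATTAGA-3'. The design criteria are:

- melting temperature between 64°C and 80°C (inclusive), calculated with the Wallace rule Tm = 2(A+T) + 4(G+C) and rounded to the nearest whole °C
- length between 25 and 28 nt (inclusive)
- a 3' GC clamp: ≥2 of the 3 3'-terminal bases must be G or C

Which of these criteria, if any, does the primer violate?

Base counts: A=6, T=12, G=6, C=3 (length 27).
Tm: Tm = 2·18 + 4·9 = 72°C ✓
length: length 27 ✓
GC clamp: 3' end AGA has 1 G/C, need ≥2 ✗

Fails: GC clamp.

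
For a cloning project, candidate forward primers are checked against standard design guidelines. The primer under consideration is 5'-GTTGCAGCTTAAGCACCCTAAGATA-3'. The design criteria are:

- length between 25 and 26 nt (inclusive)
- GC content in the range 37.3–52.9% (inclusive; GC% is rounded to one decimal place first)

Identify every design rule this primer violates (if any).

Base counts: A=8, T=6, G=5, C=6 (length 25).
length: length 25 ✓
GC content: GC 11/25 = 44.0% ✓

Meets all criteria.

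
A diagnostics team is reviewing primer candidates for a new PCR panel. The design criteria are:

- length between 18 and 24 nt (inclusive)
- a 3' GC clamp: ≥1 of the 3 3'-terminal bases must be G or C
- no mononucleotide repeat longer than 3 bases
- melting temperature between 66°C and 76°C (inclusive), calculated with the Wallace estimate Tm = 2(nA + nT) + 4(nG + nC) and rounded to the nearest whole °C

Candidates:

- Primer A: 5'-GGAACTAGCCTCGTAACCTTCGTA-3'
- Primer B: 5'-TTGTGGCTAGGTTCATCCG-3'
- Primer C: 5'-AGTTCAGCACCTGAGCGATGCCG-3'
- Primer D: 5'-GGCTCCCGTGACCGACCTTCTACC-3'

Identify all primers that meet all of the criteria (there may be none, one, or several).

Primer A (24 nt, A=6 T=6 G=5 C=7): length 24 ✓; 3' end GTA has 1 G/C ✓; longest run = 2 ✓; Tm = 2·12 + 4·12 = 72°C ✓ — passes.
Primer B (19 nt, A=2 T=7 G=6 C=4): length 19 ✓; 3' end CCG has 3 G/C ✓; longest run = 2 ✓; Tm = 2·9 + 4·10 = 58°C, outside 66–76°C ✗ — fails.
Primer C (23 nt, A=5 T=4 G=7 C=7): length 23 ✓; 3' end CCG has 3 G/C ✓; longest run = 2 ✓; Tm = 2·9 + 4·14 = 74°C ✓ — passes.
Primer D (24 nt, A=3 T=5 G=5 C=11): length 24 ✓; 3' end ACC has 2 G/C ✓; longest run = 3 ✓; Tm = 2·8 + 4·16 = 80°C, outside 66–76°C ✗ — fails.

Primer A and Primer C.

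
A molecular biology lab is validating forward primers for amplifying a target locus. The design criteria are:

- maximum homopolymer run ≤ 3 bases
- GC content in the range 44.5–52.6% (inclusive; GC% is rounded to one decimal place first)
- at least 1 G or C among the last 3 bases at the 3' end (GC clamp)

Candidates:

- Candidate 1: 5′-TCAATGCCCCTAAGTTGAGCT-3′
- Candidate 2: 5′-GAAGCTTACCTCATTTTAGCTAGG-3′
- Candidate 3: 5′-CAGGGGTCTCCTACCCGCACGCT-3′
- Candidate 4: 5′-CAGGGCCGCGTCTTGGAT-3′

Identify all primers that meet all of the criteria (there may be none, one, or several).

Candidate 1 (21 nt, A=5 T=6 G=4 C=6): longest run = 4, exceeds 3 ✗; GC 10/21 = 47.6% ✓; 3' end GCT has 2 G/C ✓ — fails.
Candidate 2 (24 nt, A=6 T=8 G=5 C=5): longest run = 4, exceeds 3 ✗; GC 10/24 = 41.7%, outside 44.5–52.6% ✗; 3' end AGG has 2 G/C ✓ — fails.
Candidate 3 (23 nt, A=3 T=4 G=6 C=10): longest run = 4, exceeds 3 ✗; GC 16/23 = 69.6%, outside 44.5–52.6% ✗; 3' end GCT has 2 G/C ✓ — fails.
Candidate 4 (18 nt, A=2 T=4 G=7 C=5): longest run = 3 ✓; GC 12/18 = 66.7%, outside 44.5–52.6% ✗; 3' end GAT has 1 G/C ✓ — fails.

None of the candidates satisfy all criteria.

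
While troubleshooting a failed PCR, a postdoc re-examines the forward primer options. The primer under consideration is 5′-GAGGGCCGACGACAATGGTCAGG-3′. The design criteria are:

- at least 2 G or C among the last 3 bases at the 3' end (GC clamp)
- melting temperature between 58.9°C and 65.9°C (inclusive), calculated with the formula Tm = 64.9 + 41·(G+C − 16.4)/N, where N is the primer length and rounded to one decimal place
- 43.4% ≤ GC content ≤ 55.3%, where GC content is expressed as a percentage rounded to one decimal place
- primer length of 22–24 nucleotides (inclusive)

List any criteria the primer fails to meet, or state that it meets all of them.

Fails: GC content.

Base counts: A=6, T=2, G=10, C=5 (length 23).
GC clamp: 3' end AGG has 2 G/C ✓
Tm: Tm = 64.9 + 41·(15 − 16.4)/23 = 62.4°C ✓
GC content: GC 15/23 = 65.2%, outside 43.4–55.3% ✗
length: length 23 ✓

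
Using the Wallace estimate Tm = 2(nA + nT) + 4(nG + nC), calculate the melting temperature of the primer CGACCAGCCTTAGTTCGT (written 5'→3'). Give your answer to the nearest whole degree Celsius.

56°C

Base counts: A=3, T=5, G=4, C=6 (length 18).
Tm = 2·(3+5) + 4·(4+6) = 2·8 + 4·10 = 16 + 40 = 56°C.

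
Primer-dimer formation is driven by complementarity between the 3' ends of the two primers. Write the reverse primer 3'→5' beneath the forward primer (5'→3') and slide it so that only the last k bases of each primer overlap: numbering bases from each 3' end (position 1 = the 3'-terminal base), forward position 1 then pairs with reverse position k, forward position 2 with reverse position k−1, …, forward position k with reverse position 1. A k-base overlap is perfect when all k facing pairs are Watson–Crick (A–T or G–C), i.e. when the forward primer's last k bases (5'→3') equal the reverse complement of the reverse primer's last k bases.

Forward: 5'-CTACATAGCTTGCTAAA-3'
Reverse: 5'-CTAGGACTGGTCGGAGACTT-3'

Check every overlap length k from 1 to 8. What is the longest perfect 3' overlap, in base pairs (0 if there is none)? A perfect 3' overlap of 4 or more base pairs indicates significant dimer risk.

Longest perfect overlap: 2 complementary base pairs; below the dimer-risk threshold (threshold 4).

Last 8 bases (5'→3') — forward …TTGCTAAA, reverse …GGAGACTT.
Reverse complement of the reverse primer's last 8 bases: AAGTCTCC; its first k bases are the reverse complement of the reverse primer's last k bases, so a perfect k-base overlap needs the forward primer's last k bases to equal them.
Comparing (forward last k vs required): k=1: A vs A ✓; k=2: AA vs AA ✓; k=3: AAA vs AAG ✗; k=4: TAAA vs AAGT ✗; k=5: CTAAA vs AAGTC ✗; k=6: GCTAAA vs AAGTCT ✗; k=7: TGCTAAA vs AAGTCTC ✗; k=8: TTGCTAAA vs AAGTCTCC ✗.
Perfect overlaps at k = 1, 2; the largest is 2.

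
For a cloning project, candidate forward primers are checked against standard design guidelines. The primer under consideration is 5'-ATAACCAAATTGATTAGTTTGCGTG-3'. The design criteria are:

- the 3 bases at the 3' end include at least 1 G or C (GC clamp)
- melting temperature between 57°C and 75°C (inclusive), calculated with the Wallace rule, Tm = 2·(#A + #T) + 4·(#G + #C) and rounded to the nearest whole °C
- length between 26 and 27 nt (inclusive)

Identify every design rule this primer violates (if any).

Base counts: A=8, T=9, G=5, C=3 (length 25).
GC clamp: 3' end GTG has 2 G/C ✓
Tm: Tm = 2·17 + 4·8 = 66°C ✓
length: length 25, outside 26–27 ✗

Fails: length.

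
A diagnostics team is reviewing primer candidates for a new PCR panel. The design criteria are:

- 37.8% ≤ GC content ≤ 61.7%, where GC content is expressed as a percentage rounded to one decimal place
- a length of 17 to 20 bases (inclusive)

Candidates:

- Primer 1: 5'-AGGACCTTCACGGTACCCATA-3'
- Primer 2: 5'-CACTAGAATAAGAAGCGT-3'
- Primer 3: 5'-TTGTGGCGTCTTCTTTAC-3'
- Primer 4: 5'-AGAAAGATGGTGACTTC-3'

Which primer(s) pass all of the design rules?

Primer 1 (21 nt, A=6 T=4 G=4 C=7): GC 11/21 = 52.4% ✓; length 21, outside 17–20 ✗ — fails.
Primer 2 (18 nt, A=8 T=3 G=4 C=3): GC 7/18 = 38.9% ✓; length 18 ✓ — passes.
Primer 3 (18 nt, A=1 T=9 G=4 C=4): GC 8/18 = 44.4% ✓; length 18 ✓ — passes.
Primer 4 (17 nt, A=6 T=4 G=5 C=2): GC 7/17 = 41.2% ✓; length 17 ✓ — passes.

Primer 2, Primer 3 and Primer 4.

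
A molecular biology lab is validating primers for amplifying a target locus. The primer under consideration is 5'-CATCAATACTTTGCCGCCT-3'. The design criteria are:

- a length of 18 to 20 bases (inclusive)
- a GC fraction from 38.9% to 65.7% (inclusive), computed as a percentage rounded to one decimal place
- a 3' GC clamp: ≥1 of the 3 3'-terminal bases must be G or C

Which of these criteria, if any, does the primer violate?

Base counts: A=4, T=6, G=2, C=7 (length 19).
length: length 19 ✓
GC content: GC 9/19 = 47.4% ✓
GC clamp: 3' end CCT has 2 G/C ✓

Meets all criteria.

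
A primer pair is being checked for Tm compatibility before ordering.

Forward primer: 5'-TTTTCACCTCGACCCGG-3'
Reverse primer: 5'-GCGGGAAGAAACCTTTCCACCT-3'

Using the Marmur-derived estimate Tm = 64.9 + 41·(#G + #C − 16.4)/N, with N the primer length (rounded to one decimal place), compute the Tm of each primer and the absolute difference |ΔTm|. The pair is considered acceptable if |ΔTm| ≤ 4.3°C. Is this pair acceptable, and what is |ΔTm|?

Forward: G+C = 10, N = 17 → Tm = 64.9 + 41·(10 − 16.4)/17 = 49.5°C.
Reverse: G+C = 12, N = 22 → Tm = 64.9 + 41·(12 − 16.4)/22 = 56.7°C.
|ΔTm| = |49.5 − 56.7| = 7.2°C, > 4.3°C.

|ΔTm| = 7.2°C; the pair is not acceptable.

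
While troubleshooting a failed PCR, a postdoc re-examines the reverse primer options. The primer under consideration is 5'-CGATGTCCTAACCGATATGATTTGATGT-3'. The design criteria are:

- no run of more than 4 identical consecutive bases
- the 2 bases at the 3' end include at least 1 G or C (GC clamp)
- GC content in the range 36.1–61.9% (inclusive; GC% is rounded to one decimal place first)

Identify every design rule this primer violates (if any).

Base counts: A=7, T=10, G=6, C=5 (length 28).
homopolymer run: longest run = 3 ✓
GC clamp: 3' end GT has 1 G/C ✓
GC content: GC 11/28 = 39.3% ✓

Meets all criteria.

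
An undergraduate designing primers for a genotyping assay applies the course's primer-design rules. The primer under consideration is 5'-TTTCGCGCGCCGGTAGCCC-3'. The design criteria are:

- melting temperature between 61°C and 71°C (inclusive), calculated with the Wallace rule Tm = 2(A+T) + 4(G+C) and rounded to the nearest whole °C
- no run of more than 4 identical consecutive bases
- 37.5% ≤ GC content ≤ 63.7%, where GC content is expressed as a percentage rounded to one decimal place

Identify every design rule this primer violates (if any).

Fails: GC content.

Base counts: A=1, T=4, G=6, C=8 (length 19).
Tm: Tm = 2·5 + 4·14 = 66°C ✓
homopolymer run: longest run = 3 ✓
GC content: GC 14/19 = 73.7%, outside 37.5–63.7% ✗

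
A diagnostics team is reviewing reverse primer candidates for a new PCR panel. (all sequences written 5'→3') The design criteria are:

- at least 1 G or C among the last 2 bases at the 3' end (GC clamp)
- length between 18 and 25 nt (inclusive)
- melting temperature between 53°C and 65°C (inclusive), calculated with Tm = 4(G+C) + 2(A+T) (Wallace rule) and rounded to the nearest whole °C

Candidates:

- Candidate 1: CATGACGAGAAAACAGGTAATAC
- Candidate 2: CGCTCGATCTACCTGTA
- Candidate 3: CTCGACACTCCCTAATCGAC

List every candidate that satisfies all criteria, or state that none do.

Candidate 1 and Candidate 3.

Candidate 1 (23 nt, A=11 T=3 G=5 C=4): 3' end AC has 1 G/C ✓; length 23 ✓; Tm = 2·14 + 4·9 = 64°C ✓ — passes.
Candidate 2 (17 nt, A=3 T=5 G=3 C=6): 3' end TA has 0 G/C, need ≥1 ✗; length 17, outside 18–25 ✗; Tm = 2·8 + 4·9 = 52°C, outside 53–65°C ✗ — fails.
Candidate 3 (20 nt, A=5 T=4 G=2 C=9): 3' end AC has 1 G/C ✓; length 20 ✓; Tm = 2·9 + 4·11 = 62°C ✓ — passes.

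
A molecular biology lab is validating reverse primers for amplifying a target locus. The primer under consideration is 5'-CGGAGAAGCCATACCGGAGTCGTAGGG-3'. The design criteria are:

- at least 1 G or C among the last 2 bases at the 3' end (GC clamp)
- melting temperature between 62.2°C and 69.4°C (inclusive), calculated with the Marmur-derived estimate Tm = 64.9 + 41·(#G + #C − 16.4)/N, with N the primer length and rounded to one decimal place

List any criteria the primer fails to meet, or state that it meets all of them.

Base counts: A=7, T=3, G=11, C=6 (length 27).
GC clamp: 3' end GG has 2 G/C ✓
Tm: Tm = 64.9 + 41·(17 − 16.4)/27 = 65.8°C ✓

Meets all criteria.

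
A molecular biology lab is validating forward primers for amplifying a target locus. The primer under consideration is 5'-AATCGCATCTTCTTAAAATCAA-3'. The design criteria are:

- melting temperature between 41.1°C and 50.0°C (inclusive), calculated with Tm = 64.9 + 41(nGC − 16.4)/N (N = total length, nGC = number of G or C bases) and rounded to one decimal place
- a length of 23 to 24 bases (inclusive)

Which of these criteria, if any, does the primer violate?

Base counts: A=9, T=7, G=1, C=5 (length 22).
Tm: Tm = 64.9 + 41·(6 − 16.4)/22 = 45.5°C ✓
length: length 22, outside 23–24 ✗

Fails: length.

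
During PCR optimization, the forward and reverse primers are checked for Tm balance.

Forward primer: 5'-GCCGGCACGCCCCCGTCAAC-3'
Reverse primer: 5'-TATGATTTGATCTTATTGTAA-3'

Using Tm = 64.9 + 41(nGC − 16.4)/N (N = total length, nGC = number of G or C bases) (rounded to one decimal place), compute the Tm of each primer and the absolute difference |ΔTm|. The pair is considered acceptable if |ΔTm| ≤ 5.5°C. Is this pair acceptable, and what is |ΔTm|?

|ΔTm| = 23.4°C; the pair is not acceptable.

Forward: G+C = 16, N = 20 → Tm = 64.9 + 41·(16 − 16.4)/20 = 64.1°C.
Reverse: G+C = 4, N = 21 → Tm = 64.9 + 41·(4 − 16.4)/21 = 40.7°C.
|ΔTm| = |64.1 − 40.7| = 23.4°C, > 5.5°C.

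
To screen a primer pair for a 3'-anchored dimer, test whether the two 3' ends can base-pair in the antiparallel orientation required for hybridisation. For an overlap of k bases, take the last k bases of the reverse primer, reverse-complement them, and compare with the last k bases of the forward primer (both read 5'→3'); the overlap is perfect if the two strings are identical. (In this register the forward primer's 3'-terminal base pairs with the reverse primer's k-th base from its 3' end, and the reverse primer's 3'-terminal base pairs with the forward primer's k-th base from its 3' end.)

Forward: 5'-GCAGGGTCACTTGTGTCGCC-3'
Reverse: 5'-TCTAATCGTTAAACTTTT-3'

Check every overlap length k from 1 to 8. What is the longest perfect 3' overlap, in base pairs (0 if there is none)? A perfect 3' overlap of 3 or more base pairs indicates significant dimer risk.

Longest perfect overlap: 0 complementary base pairs; below the dimer-risk threshold (threshold 3).

Last 8 bases (5'→3') — forward …GTGTCGCC, reverse …AAACTTTT.
Reverse complement of the reverse primer's last 8 bases: AAAAGTTT; its first k bases are the reverse complement of the reverse primer's last k bases, so a perfect k-base overlap needs the forward primer's last k bases to equal them.
Comparing (forward last k vs required): k=1: C vs A ✗; k=2: CC vs AA ✗; k=3: GCC vs AAA ✗; k=4: CGCC vs AAAA ✗; k=5: TCGCC vs AAAAG ✗; k=6: GTCGCC vs AAAAGT ✗; k=7: TGTCGCC vs AAAAGTT ✗; k=8: GTGTCGCC vs AAAAGTTT ✗.
No overlap length from 1 to 8 is perfect, so the longest perfect 3' overlap is 0.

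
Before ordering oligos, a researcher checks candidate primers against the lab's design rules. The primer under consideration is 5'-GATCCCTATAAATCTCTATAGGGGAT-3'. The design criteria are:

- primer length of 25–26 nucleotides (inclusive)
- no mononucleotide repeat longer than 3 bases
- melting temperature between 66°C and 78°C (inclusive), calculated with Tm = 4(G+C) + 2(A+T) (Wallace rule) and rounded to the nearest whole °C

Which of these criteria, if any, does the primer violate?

Base counts: A=8, T=8, G=5, C=5 (length 26).
length: length 26 ✓
homopolymer run: longest run = 4, exceeds 3 ✗
Tm: Tm = 2·16 + 4·10 = 72°C ✓

Fails: homopolymer run.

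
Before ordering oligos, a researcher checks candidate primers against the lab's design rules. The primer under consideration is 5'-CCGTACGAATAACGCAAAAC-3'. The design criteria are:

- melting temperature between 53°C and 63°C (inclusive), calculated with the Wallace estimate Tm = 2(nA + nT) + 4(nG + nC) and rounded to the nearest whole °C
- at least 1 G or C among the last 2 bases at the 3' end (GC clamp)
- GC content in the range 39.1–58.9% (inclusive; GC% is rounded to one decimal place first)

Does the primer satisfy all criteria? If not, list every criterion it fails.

Meets all criteria.

Base counts: A=9, T=2, G=3, C=6 (length 20).
Tm: Tm = 2·11 + 4·9 = 58°C ✓
GC clamp: 3' end AC has 1 G/C ✓
GC content: GC 9/20 = 45.0% ✓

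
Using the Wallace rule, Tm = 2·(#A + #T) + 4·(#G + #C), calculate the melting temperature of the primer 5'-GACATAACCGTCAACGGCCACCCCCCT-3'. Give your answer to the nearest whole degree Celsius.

88°C

Base counts: A=7, T=3, G=4, C=13 (length 27).
Tm = 2·(7+3) + 4·(4+13) = 2·10 + 4·17 = 20 + 68 = 88°C.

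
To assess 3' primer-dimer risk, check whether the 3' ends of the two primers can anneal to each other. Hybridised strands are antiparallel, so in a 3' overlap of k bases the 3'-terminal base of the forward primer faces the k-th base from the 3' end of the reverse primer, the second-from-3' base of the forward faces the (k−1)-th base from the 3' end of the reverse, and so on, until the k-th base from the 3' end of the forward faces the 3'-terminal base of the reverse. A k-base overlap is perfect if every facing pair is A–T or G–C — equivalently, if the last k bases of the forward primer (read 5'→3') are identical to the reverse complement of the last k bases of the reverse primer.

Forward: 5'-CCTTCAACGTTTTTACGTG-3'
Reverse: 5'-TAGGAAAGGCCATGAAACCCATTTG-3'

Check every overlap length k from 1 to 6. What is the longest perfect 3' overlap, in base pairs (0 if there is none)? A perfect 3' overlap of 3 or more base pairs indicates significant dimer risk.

Last 6 bases (5'→3') — forward …TACGTG, reverse …CATTTG.
Reverse complement of the reverse primer's last 6 bases: CAAATG; its first k bases are the reverse complement of the reverse primer's last k bases, so a perfect k-base overlap needs the forward primer's last k bases to equal them.
Comparing (forward last k vs required): k=1: G vs C ✗; k=2: TG vs CA ✗; k=3: GTG vs CAA ✗; k=4: CGTG vs CAAA ✗; k=5: ACGTG vs CAAAT ✗; k=6: TACGTG vs CAAATG ✗.
No overlap length from 1 to 6 is perfect, so the longest perfect 3' overlap is 0.

Longest perfect overlap: 0 complementary base pairs; below the dimer-risk threshold (threshold 3).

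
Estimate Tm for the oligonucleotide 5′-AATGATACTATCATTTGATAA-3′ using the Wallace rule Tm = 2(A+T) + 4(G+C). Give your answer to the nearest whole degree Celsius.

50°C

Base counts: A=9, T=8, G=2, C=2 (length 21).
Tm = 2·(9+8) + 4·(2+2) = 2·17 + 4·4 = 34 + 16 = 50°C.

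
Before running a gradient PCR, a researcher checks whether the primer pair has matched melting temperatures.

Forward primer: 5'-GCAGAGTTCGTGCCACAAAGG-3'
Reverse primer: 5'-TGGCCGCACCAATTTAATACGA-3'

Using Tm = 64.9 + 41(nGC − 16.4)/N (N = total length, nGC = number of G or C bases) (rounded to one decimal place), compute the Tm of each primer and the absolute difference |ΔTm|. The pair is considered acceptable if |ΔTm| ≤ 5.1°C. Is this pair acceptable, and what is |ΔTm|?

Forward: G+C = 12, N = 21 → Tm = 64.9 + 41·(12 − 16.4)/21 = 56.3°C.
Reverse: G+C = 10, N = 22 → Tm = 64.9 + 41·(10 − 16.4)/22 = 53.0°C.
|ΔTm| = |56.3 − 53.0| = 3.3°C, ≤ 5.1°C.

|ΔTm| = 3.3°C; the pair is acceptable.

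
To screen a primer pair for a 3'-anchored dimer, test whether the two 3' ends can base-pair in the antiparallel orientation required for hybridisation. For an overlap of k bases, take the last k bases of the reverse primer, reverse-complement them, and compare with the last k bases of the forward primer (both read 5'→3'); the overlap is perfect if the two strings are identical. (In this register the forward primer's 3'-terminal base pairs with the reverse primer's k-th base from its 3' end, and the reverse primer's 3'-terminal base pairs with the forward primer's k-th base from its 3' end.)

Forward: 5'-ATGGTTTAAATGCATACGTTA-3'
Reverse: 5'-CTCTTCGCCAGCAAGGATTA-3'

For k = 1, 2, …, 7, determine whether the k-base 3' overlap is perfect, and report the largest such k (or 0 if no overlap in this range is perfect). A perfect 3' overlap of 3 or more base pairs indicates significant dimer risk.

Last 7 bases (5'→3') — forward …TACGTTA, reverse …AGGATTA.
Reverse complement of the reverse primer's last 7 bases: TAATCCT; its first k bases are the reverse complement of the reverse primer's last k bases, so a perfect k-base overlap needs the forward primer's last k bases to equal them.
Comparing (forward last k vs required): k=1: A vs T ✗; k=2: TA vs TA ✓; k=3: TTA vs TAA ✗; k=4: GTTA vs TAAT ✗; k=5: CGTTA vs TAATC ✗; k=6: ACGTTA vs TAATCC ✗; k=7: TACGTTA vs TAATCCT ✗.
Only k = 2 is perfect, so the longest perfect 3' overlap is 2.

Longest perfect overlap: 2 complementary base pairs; below the dimer-risk threshold (threshold 3).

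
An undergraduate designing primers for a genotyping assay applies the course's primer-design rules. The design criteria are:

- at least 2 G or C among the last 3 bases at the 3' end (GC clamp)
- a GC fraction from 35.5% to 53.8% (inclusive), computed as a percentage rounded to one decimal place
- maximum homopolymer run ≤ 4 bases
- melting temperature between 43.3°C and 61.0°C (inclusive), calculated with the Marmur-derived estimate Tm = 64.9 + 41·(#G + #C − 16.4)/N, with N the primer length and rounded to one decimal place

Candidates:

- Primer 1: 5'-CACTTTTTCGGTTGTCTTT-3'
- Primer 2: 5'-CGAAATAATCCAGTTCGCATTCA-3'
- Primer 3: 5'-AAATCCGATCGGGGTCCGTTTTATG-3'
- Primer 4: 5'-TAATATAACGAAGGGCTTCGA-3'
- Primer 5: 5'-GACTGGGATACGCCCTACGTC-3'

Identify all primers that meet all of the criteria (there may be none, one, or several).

Primer 4 only.

Primer 1 (19 nt, A=1 T=11 G=3 C=4): 3' end TTT has 0 G/C, need ≥2 ✗; GC 7/19 = 36.8% ✓; longest run = 5, exceeds 4 ✗; Tm = 64.9 + 41·(7 − 16.4)/19 = 44.6°C ✓ — fails.
Primer 2 (23 nt, A=8 T=6 G=3 C=6): 3' end TCA has 1 G/C, need ≥2 ✗; GC 9/23 = 39.1% ✓; longest run = 3 ✓; Tm = 64.9 + 41·(9 − 16.4)/23 = 51.7°C ✓ — fails.
Primer 3 (25 nt, A=5 T=8 G=7 C=5): 3' end ATG has 1 G/C, need ≥2 ✗; GC 12/25 = 48.0% ✓; longest run = 4 ✓; Tm = 64.9 + 41·(12 − 16.4)/25 = 57.7°C ✓ — fails.
Primer 4 (21 nt, A=8 T=5 G=5 C=3): 3' end CGA has 2 G/C ✓; GC 8/21 = 38.1% ✓; longest run = 3 ✓; Tm = 64.9 + 41·(8 − 16.4)/21 = 48.5°C ✓ — passes.
Primer 5 (21 nt, A=4 T=4 G=6 C=7): 3' end GTC has 2 G/C ✓; GC 13/21 = 61.9%, outside 35.5–53.8% ✗; longest run = 3 ✓; Tm = 64.9 + 41·(13 − 16.4)/21 = 58.3°C ✓ — fails.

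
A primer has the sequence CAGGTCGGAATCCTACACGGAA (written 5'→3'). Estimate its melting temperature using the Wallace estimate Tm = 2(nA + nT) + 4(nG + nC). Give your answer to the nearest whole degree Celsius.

Base counts: A=7, T=3, G=6, C=6 (length 22).
Tm = 2·(7+3) + 4·(6+6) = 2·10 + 4·12 = 20 + 48 = 68°C.

68°C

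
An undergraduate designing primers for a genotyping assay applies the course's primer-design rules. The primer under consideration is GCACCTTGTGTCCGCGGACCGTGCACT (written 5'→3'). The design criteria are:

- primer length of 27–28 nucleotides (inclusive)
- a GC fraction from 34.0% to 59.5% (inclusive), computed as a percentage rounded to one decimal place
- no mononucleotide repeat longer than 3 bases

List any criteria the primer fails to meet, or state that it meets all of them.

Fails: GC content.

Base counts: A=3, T=6, G=8, C=10 (length 27).
length: length 27 ✓
GC content: GC 18/27 = 66.7%, outside 34.0–59.5% ✗
homopolymer run: longest run = 2 ✓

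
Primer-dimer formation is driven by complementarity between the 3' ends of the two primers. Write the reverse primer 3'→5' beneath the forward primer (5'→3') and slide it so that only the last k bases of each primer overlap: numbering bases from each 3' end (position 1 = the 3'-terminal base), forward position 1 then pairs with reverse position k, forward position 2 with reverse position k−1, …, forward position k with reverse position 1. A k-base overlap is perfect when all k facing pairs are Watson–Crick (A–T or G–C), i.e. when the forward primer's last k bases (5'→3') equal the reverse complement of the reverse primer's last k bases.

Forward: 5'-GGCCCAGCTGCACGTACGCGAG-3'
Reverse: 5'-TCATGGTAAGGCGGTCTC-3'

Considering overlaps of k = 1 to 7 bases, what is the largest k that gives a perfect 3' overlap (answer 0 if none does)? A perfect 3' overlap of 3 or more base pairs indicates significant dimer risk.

Longest perfect overlap: 3 complementary base pairs; significant dimer risk (threshold 3).

Last 7 bases (5'→3') — forward …ACGCGAG, reverse …CGGTCTC.
Reverse complement of the reverse primer's last 7 bases: GAGACCG; its first k bases are the reverse complement of the reverse primer's last k bases, so a perfect k-base overlap needs the forward primer's last k bases to equal them.
Comparing (forward last k vs required): k=1: G vs G ✓; k=2: AG vs GA ✗; k=3: GAG vs GAG ✓; k=4: CGAG vs GAGA ✗; k=5: GCGAG vs GAGAC ✗; k=6: CGCGAG vs GAGACC ✗; k=7: ACGCGAG vs GAGACCG ✗.
Perfect overlaps at k = 1, 3; the largest is 3.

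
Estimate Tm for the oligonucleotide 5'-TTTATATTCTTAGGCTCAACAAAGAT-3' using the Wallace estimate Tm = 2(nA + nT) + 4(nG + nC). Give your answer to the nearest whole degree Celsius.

66°C

Base counts: A=9, T=10, G=3, C=4 (length 26).
Tm = 2·(9+10) + 4·(3+4) = 2·19 + 4·7 = 38 + 28 = 66°C.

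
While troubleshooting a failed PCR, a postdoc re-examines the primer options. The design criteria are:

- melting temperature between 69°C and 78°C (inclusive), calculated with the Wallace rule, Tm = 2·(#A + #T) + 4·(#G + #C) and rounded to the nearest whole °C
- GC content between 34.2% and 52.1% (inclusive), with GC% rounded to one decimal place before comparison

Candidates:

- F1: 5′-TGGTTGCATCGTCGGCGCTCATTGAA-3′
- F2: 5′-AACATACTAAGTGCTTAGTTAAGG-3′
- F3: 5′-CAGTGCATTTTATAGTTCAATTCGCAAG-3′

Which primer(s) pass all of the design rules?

F3 only.

F1 (26 nt, A=4 T=8 G=8 C=6): Tm = 2·12 + 4·14 = 80°C, outside 69–78°C ✗; GC 14/26 = 53.8%, outside 34.2–52.1% ✗ — fails.
F2 (24 nt, A=9 T=7 G=5 C=3): Tm = 2·16 + 4·8 = 64°C, outside 69–78°C ✗; GC 8/24 = 33.3%, outside 34.2–52.1% ✗ — fails.
F3 (28 nt, A=8 T=10 G=5 C=5): Tm = 2·18 + 4·10 = 76°C ✓; GC 10/28 = 35.7% ✓ — passes.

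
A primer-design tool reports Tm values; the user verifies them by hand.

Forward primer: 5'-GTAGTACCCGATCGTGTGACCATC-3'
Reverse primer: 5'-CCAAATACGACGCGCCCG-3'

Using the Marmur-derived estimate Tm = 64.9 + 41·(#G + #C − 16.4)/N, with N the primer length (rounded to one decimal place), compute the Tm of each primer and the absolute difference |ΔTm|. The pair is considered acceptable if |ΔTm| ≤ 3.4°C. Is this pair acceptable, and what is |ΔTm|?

Forward: G+C = 13, N = 24 → Tm = 64.9 + 41·(13 − 16.4)/24 = 59.1°C.
Reverse: G+C = 12, N = 18 → Tm = 64.9 + 41·(12 − 16.4)/18 = 54.9°C.
|ΔTm| = |59.1 − 54.9| = 4.2°C, > 3.4°C.

|ΔTm| = 4.2°C; the pair is not acceptable.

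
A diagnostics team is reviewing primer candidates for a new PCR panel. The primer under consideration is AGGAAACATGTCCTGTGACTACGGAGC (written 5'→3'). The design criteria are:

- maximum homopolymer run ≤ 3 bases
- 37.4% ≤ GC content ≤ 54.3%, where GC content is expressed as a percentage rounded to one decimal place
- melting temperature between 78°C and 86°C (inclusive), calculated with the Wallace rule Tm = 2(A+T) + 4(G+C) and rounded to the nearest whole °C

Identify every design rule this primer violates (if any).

Meets all criteria.

Base counts: A=8, T=5, G=8, C=6 (length 27).
homopolymer run: longest run = 3 ✓
GC content: GC 14/27 = 51.9% ✓
Tm: Tm = 2·13 + 4·14 = 82°C ✓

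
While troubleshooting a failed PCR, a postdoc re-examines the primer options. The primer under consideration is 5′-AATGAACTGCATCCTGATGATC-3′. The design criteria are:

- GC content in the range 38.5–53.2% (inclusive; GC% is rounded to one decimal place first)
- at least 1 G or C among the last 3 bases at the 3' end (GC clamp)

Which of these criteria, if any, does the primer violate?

Base counts: A=7, T=6, G=4, C=5 (length 22).
GC content: GC 9/22 = 40.9% ✓
GC clamp: 3' end ATC has 1 G/C ✓

Meets all criteria.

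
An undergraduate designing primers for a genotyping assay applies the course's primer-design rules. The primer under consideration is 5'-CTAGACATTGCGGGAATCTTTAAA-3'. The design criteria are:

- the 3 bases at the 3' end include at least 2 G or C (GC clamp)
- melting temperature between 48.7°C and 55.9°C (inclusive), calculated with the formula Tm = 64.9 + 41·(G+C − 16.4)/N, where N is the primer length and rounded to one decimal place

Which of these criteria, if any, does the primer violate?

Fails: GC clamp.

Base counts: A=8, T=7, G=5, C=4 (length 24).
GC clamp: 3' end AAA has 0 G/C, need ≥2 ✗
Tm: Tm = 64.9 + 41·(9 − 16.4)/24 = 52.3°C ✓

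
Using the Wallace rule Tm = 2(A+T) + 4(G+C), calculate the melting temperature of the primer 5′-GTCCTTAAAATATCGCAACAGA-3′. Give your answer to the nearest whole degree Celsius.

Base counts: A=9, T=5, G=3, C=5 (length 22).
Tm = 2·(9+5) + 4·(3+5) = 2·14 + 4·8 = 28 + 32 = 60°C.

60°C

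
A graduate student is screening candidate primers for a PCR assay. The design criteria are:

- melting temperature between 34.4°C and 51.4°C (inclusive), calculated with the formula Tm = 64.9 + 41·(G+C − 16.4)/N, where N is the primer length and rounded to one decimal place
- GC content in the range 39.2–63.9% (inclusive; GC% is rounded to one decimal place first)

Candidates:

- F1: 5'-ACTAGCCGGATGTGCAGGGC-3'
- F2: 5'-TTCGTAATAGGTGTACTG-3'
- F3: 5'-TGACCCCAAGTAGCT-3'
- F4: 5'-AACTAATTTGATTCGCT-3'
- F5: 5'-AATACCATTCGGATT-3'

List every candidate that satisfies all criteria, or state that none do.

F1 (20 nt, A=4 T=3 G=8 C=5): Tm = 64.9 + 41·(13 − 16.4)/20 = 57.9°C, outside 34.4–51.4°C ✗; GC 13/20 = 65.0%, outside 39.2–63.9% ✗ — fails.
F2 (18 nt, A=4 T=7 G=5 C=2): Tm = 64.9 + 41·(7 − 16.4)/18 = 43.5°C ✓; GC 7/18 = 38.9%, outside 39.2–63.9% ✗ — fails.
F3 (15 nt, A=4 T=3 G=3 C=5): Tm = 64.9 + 41·(8 − 16.4)/15 = 41.9°C ✓; GC 8/15 = 53.3% ✓ — passes.
F4 (17 nt, A=5 T=7 G=2 C=3): Tm = 64.9 + 41·(5 − 16.4)/17 = 37.4°C ✓; GC 5/17 = 29.4%, outside 39.2–63.9% ✗ — fails.
F5 (15 nt, A=5 T=5 G=2 C=3): Tm = 64.9 + 41·(5 − 16.4)/15 = 33.7°C, outside 34.4–51.4°C ✗; GC 5/15 = 33.3%, outside 39.2–63.9% ✗ — fails.

F3 only.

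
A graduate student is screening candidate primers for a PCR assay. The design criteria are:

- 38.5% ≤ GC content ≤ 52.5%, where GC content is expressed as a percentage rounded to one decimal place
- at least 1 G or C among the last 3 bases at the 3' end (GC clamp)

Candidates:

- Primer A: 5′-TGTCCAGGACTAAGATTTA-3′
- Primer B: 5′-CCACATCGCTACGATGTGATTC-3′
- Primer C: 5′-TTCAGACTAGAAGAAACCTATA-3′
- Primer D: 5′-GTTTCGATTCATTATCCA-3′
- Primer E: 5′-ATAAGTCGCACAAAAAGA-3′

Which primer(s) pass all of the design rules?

Primer B only.

Primer A (19 nt, A=6 T=6 G=4 C=3): GC 7/19 = 36.8%, outside 38.5–52.5% ✗; 3' end TTA has 0 G/C, need ≥1 ✗ — fails.
Primer B (22 nt, A=5 T=6 G=4 C=7): GC 11/22 = 50.0% ✓; 3' end TTC has 1 G/C ✓ — passes.
Primer C (22 nt, A=10 T=5 G=3 C=4): GC 7/22 = 31.8%, outside 38.5–52.5% ✗; 3' end ATA has 0 G/C, need ≥1 ✗ — fails.
Primer D (18 nt, A=4 T=8 G=2 C=4): GC 6/18 = 33.3%, outside 38.5–52.5% ✗; 3' end CCA has 2 G/C ✓ — fails.
Primer E (18 nt, A=10 T=2 G=3 C=3): GC 6/18 = 33.3%, outside 38.5–52.5% ✗; 3' end AGA has 1 G/C ✓ — fails.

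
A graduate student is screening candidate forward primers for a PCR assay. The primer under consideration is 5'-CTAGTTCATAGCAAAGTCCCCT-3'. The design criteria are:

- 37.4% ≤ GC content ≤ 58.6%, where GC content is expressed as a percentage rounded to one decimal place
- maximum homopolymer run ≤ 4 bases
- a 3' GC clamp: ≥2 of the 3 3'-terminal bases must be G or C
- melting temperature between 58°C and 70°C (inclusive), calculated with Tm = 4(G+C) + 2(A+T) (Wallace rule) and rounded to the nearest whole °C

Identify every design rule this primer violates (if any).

Meets all criteria.

Base counts: A=6, T=6, G=3, C=7 (length 22).
GC content: GC 10/22 = 45.5% ✓
homopolymer run: longest run = 4 ✓
GC clamp: 3' end CCT has 2 G/C ✓
Tm: Tm = 2·12 + 4·10 = 64°C ✓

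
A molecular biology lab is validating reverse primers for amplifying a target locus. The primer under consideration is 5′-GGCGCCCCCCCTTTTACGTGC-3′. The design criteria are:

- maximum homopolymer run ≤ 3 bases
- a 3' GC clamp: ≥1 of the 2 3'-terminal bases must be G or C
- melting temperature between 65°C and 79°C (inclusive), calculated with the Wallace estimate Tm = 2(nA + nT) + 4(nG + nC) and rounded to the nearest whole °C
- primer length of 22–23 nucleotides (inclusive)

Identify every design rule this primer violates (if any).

Base counts: A=1, T=5, G=5, C=10 (length 21).
homopolymer run: longest run = 7, exceeds 3 ✗
GC clamp: 3' end GC has 2 G/C ✓
Tm: Tm = 2·6 + 4·15 = 72°C ✓
length: length 21, outside 22–23 ✗

Fails: homopolymer run, length.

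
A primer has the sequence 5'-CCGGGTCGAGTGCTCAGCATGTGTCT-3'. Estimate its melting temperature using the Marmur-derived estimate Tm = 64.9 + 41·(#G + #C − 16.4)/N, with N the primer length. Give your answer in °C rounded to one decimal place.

Base counts: A=3, T=7, G=9, C=7; G+C = 16, N = 26.
Tm = 64.9 + 41·(16 − 16.4)/26 = 64.9 + -16.40/26 = 64.3°C.

64.3°C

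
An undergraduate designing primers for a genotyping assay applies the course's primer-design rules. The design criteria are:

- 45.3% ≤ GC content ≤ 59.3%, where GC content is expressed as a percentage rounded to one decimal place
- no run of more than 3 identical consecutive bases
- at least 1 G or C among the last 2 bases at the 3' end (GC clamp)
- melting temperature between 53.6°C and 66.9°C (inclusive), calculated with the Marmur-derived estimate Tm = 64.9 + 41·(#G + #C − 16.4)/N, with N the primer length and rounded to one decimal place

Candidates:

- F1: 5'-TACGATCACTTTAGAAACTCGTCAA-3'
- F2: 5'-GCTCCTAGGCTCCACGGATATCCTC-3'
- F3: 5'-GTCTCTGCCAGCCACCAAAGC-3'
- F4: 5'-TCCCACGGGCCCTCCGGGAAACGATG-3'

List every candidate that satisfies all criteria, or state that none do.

F1 (25 nt, A=9 T=7 G=3 C=6): GC 9/25 = 36.0%, outside 45.3–59.3% ✗; longest run = 3 ✓; 3' end AA has 0 G/C, need ≥1 ✗; Tm = 64.9 + 41·(9 − 16.4)/25 = 52.8°C, outside 53.6–66.9°C ✗ — fails.
F2 (25 nt, A=4 T=6 G=5 C=10): GC 15/25 = 60.0%, outside 45.3–59.3% ✗; longest run = 2 ✓; 3' end TC has 1 G/C ✓; Tm = 64.9 + 41·(15 − 16.4)/25 = 62.6°C ✓ — fails.
F3 (21 nt, A=5 T=3 G=4 C=9): GC 13/21 = 61.9%, outside 45.3–59.3% ✗; longest run = 3 ✓; 3' end GC has 2 G/C ✓; Tm = 64.9 + 41·(13 − 16.4)/21 = 58.3°C ✓ — fails.
F4 (26 nt, A=5 T=3 G=8 C=10): GC 18/26 = 69.2%, outside 45.3–59.3% ✗; longest run = 3 ✓; 3' end TG has 1 G/C ✓; Tm = 64.9 + 41·(18 − 16.4)/26 = 67.4°C, outside 53.6–66.9°C ✗ — fails.

None of the candidates satisfy all criteria.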